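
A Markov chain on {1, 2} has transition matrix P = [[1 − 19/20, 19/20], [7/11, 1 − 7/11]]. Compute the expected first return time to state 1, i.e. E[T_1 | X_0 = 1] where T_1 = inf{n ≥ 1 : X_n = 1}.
E[T_1 | X_0 = 1] = 1/π_1 = 349/140

For an irreducible recurrent Markov chain with stationary distribution π, E[T_i | X_0 = i] = 1/π_i (Kac's formula). Here π_1 = (7/11)/(19/20 + 7/11) = (7/11)/(349/220) = 140/349, so E[T_1 | X_0 = 1] = 1/π_1 = (19/20 + 7/11)/(7/11) = (349/220)/(7/11) = 349/140.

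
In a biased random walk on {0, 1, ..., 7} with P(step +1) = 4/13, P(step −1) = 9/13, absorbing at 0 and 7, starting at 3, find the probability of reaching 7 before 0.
P(hit 7 before 0) = (1 − (9/4)^3) / (1 − (9/4)^7) = 34048/953317

Let u_k denote P(reach 7 before 0 | start at k). Boundary: u_0 = 0, u_7 = 1. Recurrence: u_k = 4/13·u_{k+1} + 9/13·u_{k-1} for 1 ≤ k ≤ 6. Try u_k = A + B·r^k with r = q/p = (9/13)/(4/13) = 9/4. Substitution satisfies the recurrence; boundary conditions give:
  u_k = (1 − r^k) / (1 − r^N) = (1 − (9/4)^3) / (1 − (9/4)^7) = 34048/953317.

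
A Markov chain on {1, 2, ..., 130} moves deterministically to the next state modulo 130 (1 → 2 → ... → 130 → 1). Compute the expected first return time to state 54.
E[T_54 | X_0 = 54] = 130

The chain cycles deterministically, so starting at state 54 it returns in exactly 130 steps. Equivalently, the stationary distribution is uniform π_j = 1/130 for every state j, so by Kac's formula E[T_54] = 1/π_54 = 130.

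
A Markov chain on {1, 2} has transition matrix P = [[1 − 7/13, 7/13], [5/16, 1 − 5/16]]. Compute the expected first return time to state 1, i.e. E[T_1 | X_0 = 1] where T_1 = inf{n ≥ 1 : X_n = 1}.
E[T_1 | X_0 = 1] = 1/π_1 = 177/65

For an irreducible recurrent Markov chain with stationary distribution π, E[T_i | X_0 = i] = 1/π_i (Kac's formula). Here π_1 = (5/16)/(7/13 + 5/16) = (5/16)/(177/208) = 65/177, so E[T_1 | X_0 = 1] = 1/π_1 = (7/13 + 5/16)/(5/16) = (177/208)/(5/16) = 177/65.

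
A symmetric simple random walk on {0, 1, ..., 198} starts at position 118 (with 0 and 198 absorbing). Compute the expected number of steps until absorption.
E[τ | X_0 = 118] = 9440

Let v_k = E[τ | X_0 = k]. Boundary: v_0 = v_198 = 0. Recurrence: v_k = 1 + (v_{k-1} + v_{k+1})/2 for 1 ≤ k ≤ 197. The particular solution to v_k − (v_{k-1} + v_{k+1})/2 = 1 is v_k = −k^2. Adding homogeneous solution A + B k and matching boundaries gives v_k = k (198 − k). Substituting k = 118: v_118 = 118 · 80 = 9440.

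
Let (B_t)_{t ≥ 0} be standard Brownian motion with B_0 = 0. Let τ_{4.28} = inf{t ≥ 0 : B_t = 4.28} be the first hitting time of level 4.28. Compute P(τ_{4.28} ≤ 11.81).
P(τ_{4.28} ≤ 11.81) = 2(1 − Φ(4.28/√11.81)) = 2(1 − Φ(1.2454)) ≈ 0.2130

By the reflection principle for standard BM, P(τ_b ≤ t) = 2 · P(B_t ≥ b). Since B_t ~ N(0, t), P(B_t ≥ 4.28) = 1 − Φ(4.28/√t) = 1 − Φ(4.28/√11.81) = 1 − Φ(1.2454) ≈ 0.10649. Doubling: P(τ_{4.28} ≤ 11.81) ≈ 2 · 0.10649 = 0.21298 ≈ 0.2130.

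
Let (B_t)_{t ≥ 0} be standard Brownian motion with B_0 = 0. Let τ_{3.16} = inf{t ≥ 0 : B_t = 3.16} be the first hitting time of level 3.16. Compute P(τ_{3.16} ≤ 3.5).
P(τ_{3.16} ≤ 3.5) = 2(1 − Φ(3.16/√3.5)) = 2(1 − Φ(1.6891)) ≈ 0.0912

By the reflection principle for standard BM, P(τ_b ≤ t) = 2 · P(B_t ≥ b). Since B_t ~ N(0, t), P(B_t ≥ 3.16) = 1 − Φ(3.16/√t) = 1 − Φ(3.16/√3.5) = 1 − Φ(1.6891) ≈ 0.04560. Doubling: P(τ_{3.16} ≤ 3.5) ≈ 2 · 0.04560 = 0.09120 ≈ 0.0912.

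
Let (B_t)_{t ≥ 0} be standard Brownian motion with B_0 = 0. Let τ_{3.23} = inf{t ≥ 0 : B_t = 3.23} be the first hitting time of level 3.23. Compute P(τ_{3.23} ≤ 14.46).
P(τ_{3.23} ≤ 14.46) = 2(1 − Φ(3.23/√14.46)) = 2(1 − Φ(0.8494)) ≈ 0.3957

By the reflection principle for standard BM, P(τ_b ≤ t) = 2 · P(B_t ≥ b). Since B_t ~ N(0, t), P(B_t ≥ 3.23) = 1 − Φ(3.23/√t) = 1 − Φ(3.23/√14.46) = 1 − Φ(0.8494) ≈ 0.19783. Doubling: P(τ_{3.23} ≤ 14.46) ≈ 2 · 0.19783 = 0.39566 ≈ 0.3957.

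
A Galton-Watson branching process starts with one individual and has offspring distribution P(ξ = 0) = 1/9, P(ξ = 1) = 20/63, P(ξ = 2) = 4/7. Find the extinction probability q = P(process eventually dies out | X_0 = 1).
q = 7/36

The pgf is f(s) = 1/9 + 20/63·s + 4/7·s². The extinction probability q is the smallest fixed point of f in [0, 1]. Setting s = f(s):
  4/7·s² + (20/63 − 1)·s + 1/9 = 0
  4/7·s² − (1/9 + 4/7)·s + 1/9 = 0
which factors as (s − 1)·(4/7·s − 1/9) = 0, giving roots s = 1 and s = (1/9)/(4/7) = 7/36.
Mean offspring μ = 20/63 + 2·4/7 = 92/63 > 1 (supercritical), so q < 1. The extinction probability is the smaller root: q = (1/9)/(4/7) = 7/36.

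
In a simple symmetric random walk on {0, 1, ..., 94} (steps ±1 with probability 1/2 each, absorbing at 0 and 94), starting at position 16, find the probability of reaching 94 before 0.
P(hit 94 before 0) = 16/94 = 8/47

Let u_k = P(hit 94 before 0 | start at k). Then u_0 = 0, u_94 = 1, and u_k = u_{k-1}/2 + u_{k+1}/2 for 1 ≤ k ≤ 93. This harmonic recurrence is solved by u_k = k/94, giving u_16 = 16/94 = 8/47.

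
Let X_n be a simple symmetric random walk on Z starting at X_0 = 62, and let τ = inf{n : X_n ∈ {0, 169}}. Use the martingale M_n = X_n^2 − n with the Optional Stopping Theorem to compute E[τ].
E[τ] = 6634

M_n = X_n^2 − n is a martingale (since E[X_{n+1}^2 | F_n] = X_n^2 + 1). By OST (τ has finite mean in a bounded region), E[M_τ] = E[M_0] = X_0^2 − 0 = 62^2 = 3844. Also E[M_τ] = E[X_τ^2] − E[τ]. The walk exits at 0 or 169, with P(hit 169 first) = 62/169, so E[X_τ^2] = 169^2 · 62/169 + 0 = 10478. Thus E[τ] = E[X_τ^2] − E[M_τ] = 10478 − 3844 = 6634 = 62(169 − 62) = 6634.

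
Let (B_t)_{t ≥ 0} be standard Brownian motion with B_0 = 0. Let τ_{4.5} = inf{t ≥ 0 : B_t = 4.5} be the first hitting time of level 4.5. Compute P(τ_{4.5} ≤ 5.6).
P(τ_{4.5} ≤ 5.6) = 2(1 − Φ(4.5/√5.6)) = 2(1 − Φ(1.9016)) ≈ 0.0572

By the reflection principle for standard BM, P(τ_b ≤ t) = 2 · P(B_t ≥ b). Since B_t ~ N(0, t), P(B_t ≥ 4.5) = 1 − Φ(4.5/√t) = 1 − Φ(4.5/√5.6) = 1 − Φ(1.9016) ≈ 0.02861. Doubling: P(τ_{4.5} ≤ 5.6) ≈ 2 · 0.02861 = 0.05722 ≈ 0.0572.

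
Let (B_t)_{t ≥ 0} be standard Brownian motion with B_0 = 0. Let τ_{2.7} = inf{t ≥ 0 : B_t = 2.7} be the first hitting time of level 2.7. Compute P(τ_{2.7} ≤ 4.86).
P(τ_{2.7} ≤ 4.86) = 2(1 − Φ(2.7/√4.86)) = 2(1 − Φ(1.2247)) ≈ 0.2207

By the reflection principle for standard BM, P(τ_b ≤ t) = 2 · P(B_t ≥ b). Since B_t ~ N(0, t), P(B_t ≥ 2.7) = 1 − Φ(2.7/√t) = 1 − Φ(2.7/√4.86) = 1 − Φ(1.2247) ≈ 0.11034. Doubling: P(τ_{2.7} ≤ 4.86) ≈ 2 · 0.11034 = 0.22068 ≈ 0.2207.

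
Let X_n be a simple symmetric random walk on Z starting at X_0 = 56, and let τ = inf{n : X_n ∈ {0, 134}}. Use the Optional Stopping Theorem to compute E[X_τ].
E[X_τ] = 56

X_n is a martingale and τ is a bounded-mean stopping time (indeed τ is finite a.s. with bounded expectation since the walk is in a bounded region). By the OST, E[X_τ] = E[X_0] = 56. Equivalently: E[X_τ] = 134 · P(hit 134 first) + 0 · P(hit 0 first) = 134 · (56/134) = 56.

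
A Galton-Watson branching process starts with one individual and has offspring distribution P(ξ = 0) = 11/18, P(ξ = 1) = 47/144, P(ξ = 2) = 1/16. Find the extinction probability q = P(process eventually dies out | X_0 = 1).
q = 1

Mean offspring μ = 0·11/18 + 1·47/144 + 2·1/16 = 65/144 ≤ 1. For μ ≤ 1 with offspring not concentrated at 1, the Galton-Watson process goes extinct almost surely, so q = 1.
(Algebraic check: The pgf is f(s) = 11/18 + 47/144·s + 1/16·s². The extinction probability q is the smallest fixed point of f in [0, 1]. Setting s = f(s):
  1/16·s² + (47/144 − 1)·s + 11/18 = 0
  1/16·s² − (11/18 + 1/16)·s + 11/18 = 0
which factors as (s − 1)·(1/16·s − 11/18) = 0, giving roots s = 1 and s = (11/18)/(1/16) = 88/9. Since 88/9 ≥ 1, the smallest root in [0, 1] is s = 1.)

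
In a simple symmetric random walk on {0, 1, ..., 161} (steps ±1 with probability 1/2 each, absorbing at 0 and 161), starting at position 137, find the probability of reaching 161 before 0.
P(hit 161 before 0) = 137/161

Let u_k = P(hit 161 before 0 | start at k). Then u_0 = 0, u_161 = 1, and u_k = u_{k-1}/2 + u_{k+1}/2 for 1 ≤ k ≤ 160. This harmonic recurrence is solved by u_k = k/161, giving u_137 = 137/161.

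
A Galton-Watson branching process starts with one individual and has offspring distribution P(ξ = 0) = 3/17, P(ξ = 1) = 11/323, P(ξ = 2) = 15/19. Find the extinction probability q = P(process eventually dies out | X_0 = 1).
q = 19/85

The pgf is f(s) = 3/17 + 11/323·s + 15/19·s². The extinction probability q is the smallest fixed point of f in [0, 1]. Setting s = f(s):
  15/19·s² + (11/323 − 1)·s + 3/17 = 0
  15/19·s² − (3/17 + 15/19)·s + 3/17 = 0
which factors as (s − 1)·(15/19·s − 3/17) = 0, giving roots s = 1 and s = (3/17)/(15/19) = 19/85.
Mean offspring μ = 11/323 + 2·15/19 = 521/323 > 1 (supercritical), so q < 1. The extinction probability is the smaller root: q = (3/17)/(15/19) = 19/85.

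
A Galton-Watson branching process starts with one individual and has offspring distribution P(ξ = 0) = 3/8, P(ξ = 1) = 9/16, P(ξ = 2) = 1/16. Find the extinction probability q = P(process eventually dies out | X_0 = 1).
q = 1

Mean offspring μ = 0·3/8 + 1·9/16 + 2·1/16 = 11/16 ≤ 1. For μ ≤ 1 with offspring not concentrated at 1, the Galton-Watson process goes extinct almost surely, so q = 1.
(Algebraic check: The pgf is f(s) = 3/8 + 9/16·s + 1/16·s². The extinction probability q is the smallest fixed point of f in [0, 1]. Setting s = f(s):
  1/16·s² + (9/16 − 1)·s + 3/8 = 0
  1/16·s² − (3/8 + 1/16)·s + 3/8 = 0
which factors as (s − 1)·(1/16·s − 3/8) = 0, giving roots s = 1 and s = (3/8)/(1/16) = 6. Since 6 ≥ 1, the smallest root in [0, 1] is s = 1.)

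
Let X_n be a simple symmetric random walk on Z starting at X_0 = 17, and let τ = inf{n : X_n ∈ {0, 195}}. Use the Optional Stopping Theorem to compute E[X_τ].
E[X_τ] = 17

X_n is a martingale and τ is a bounded-mean stopping time (indeed τ is finite a.s. with bounded expectation since the walk is in a bounded region). By the OST, E[X_τ] = E[X_0] = 17. Equivalently: E[X_τ] = 195 · P(hit 195 first) + 0 · P(hit 0 first) = 195 · (17/195) = 17.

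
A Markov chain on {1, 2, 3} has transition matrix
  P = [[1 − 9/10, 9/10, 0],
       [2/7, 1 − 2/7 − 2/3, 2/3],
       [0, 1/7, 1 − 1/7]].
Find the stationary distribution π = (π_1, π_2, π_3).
π = (20/377, 63/377, 294/377)

This is a birth-death chain on three states, which satisfies detailed balance: π_1 · P_{12} = π_2 · P_{21} and π_2 · P_{23} = π_3 · P_{32}.
From π_1 · 9/10 = π_2 · 2/7: π_2/π_1 = (9/10)/(2/7) = 63/20.
From π_2 · 2/3 = π_3 · 1/7: π_3/π_2 = (2/3)/(1/7) = 14/3.
Take π_1 proportional to 1; then unnormalized π = (1, 63/20, 147/10). Normalize by dividing by the sum 377/20:
  π = (20/377, 63/377, 294/377).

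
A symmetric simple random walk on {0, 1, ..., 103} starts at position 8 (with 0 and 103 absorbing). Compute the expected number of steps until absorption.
E[τ | X_0 = 8] = 760

Let v_k = E[τ | X_0 = k]. Boundary: v_0 = v_103 = 0. Recurrence: v_k = 1 + (v_{k-1} + v_{k+1})/2 for 1 ≤ k ≤ 102. The particular solution to v_k − (v_{k-1} + v_{k+1})/2 = 1 is v_k = −k^2. Adding homogeneous solution A + B k and matching boundaries gives v_k = k (103 − k). Substituting k = 8: v_8 = 8 · 95 = 760.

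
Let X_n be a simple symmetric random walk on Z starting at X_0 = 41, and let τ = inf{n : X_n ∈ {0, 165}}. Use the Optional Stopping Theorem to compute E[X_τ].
E[X_τ] = 41

X_n is a martingale and τ is a bounded-mean stopping time (indeed τ is finite a.s. with bounded expectation since the walk is in a bounded region). By the OST, E[X_τ] = E[X_0] = 41. Equivalently: E[X_τ] = 165 · P(hit 165 first) + 0 · P(hit 0 first) = 165 · (41/165) = 41.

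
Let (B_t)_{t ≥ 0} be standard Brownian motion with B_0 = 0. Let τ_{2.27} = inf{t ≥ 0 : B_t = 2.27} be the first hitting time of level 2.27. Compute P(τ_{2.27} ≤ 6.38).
P(τ_{2.27} ≤ 6.38) = 2(1 − Φ(2.27/√6.38)) = 2(1 − Φ(0.8987)) ≈ 0.3688

By the reflection principle for standard BM, P(τ_b ≤ t) = 2 · P(B_t ≥ b). Since B_t ~ N(0, t), P(B_t ≥ 2.27) = 1 − Φ(2.27/√t) = 1 − Φ(2.27/√6.38) = 1 − Φ(0.8987) ≈ 0.18441. Doubling: P(τ_{2.27} ≤ 6.38) ≈ 2 · 0.18441 = 0.36882 ≈ 0.3688.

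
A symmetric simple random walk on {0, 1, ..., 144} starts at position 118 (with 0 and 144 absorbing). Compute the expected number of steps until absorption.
E[τ | X_0 = 118] = 3068

Let v_k = E[τ | X_0 = k]. Boundary: v_0 = v_144 = 0. Recurrence: v_k = 1 + (v_{k-1} + v_{k+1})/2 for 1 ≤ k ≤ 143. The particular solution to v_k − (v_{k-1} + v_{k+1})/2 = 1 is v_k = −k^2. Adding homogeneous solution A + B k and matching boundaries gives v_k = k (144 − k). Substituting k = 118: v_118 = 118 · 26 = 3068.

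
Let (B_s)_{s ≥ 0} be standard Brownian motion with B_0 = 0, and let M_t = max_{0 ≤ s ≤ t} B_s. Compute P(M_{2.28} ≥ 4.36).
P(M_{2.28} ≥ 4.36) = 2·P(B_{2.28} ≥ 4.36) = 2(1 − Φ(4.36/√2.28)) ≈ 0.0039

By the reflection principle for Brownian motion, P(M_t ≥ a) = 2 · P(B_t ≥ a) for a ≥ 0. Since B_t ~ N(0, t), P(B_t ≥ 4.36) = 1 − Φ(4.36/√t) = 1 − Φ(4.36/√2.28) = 1 − Φ(2.8875). So
  P(M_{2.28} ≥ 4.36) = 2(1 − Φ(2.8875)) ≈ 0.0039.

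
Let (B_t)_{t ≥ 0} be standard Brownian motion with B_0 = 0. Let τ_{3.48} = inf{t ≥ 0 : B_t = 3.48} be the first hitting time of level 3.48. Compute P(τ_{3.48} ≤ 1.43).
P(τ_{3.48} ≤ 1.43) = 2(1 − Φ(3.48/√1.43)) = 2(1 − Φ(2.9101)) ≈ 0.0036

By the reflection principle for standard BM, P(τ_b ≤ t) = 2 · P(B_t ≥ b). Since B_t ~ N(0, t), P(B_t ≥ 3.48) = 1 − Φ(3.48/√t) = 1 − Φ(3.48/√1.43) = 1 − Φ(2.9101) ≈ 0.00181. Doubling: P(τ_{3.48} ≤ 1.43) ≈ 2 · 0.00181 = 0.00362 ≈ 0.0036.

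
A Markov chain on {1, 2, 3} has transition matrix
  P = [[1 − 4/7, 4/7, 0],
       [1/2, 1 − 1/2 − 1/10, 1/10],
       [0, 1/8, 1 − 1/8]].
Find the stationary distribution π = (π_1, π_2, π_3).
π = (35/107, 40/107, 32/107)

This is a birth-death chain on three states, which satisfies detailed balance: π_1 · P_{12} = π_2 · P_{21} and π_2 · P_{23} = π_3 · P_{32}.
From π_1 · 4/7 = π_2 · 1/2: π_2/π_1 = (4/7)/(1/2) = 8/7.
From π_2 · 1/10 = π_3 · 1/8: π_3/π_2 = (1/10)/(1/8) = 4/5.
Take π_1 proportional to 1; then unnormalized π = (1, 8/7, 32/35). Normalize by dividing by the sum 107/35:
  π = (35/107, 40/107, 32/107).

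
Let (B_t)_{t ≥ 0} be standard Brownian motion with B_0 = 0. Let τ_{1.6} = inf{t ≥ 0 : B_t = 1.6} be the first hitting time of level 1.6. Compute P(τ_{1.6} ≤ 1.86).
P(τ_{1.6} ≤ 1.86) = 2(1 − Φ(1.6/√1.86)) = 2(1 − Φ(1.1732)) ≈ 0.2407

By the reflection principle for standard BM, P(τ_b ≤ t) = 2 · P(B_t ≥ b). Since B_t ~ N(0, t), P(B_t ≥ 1.6) = 1 − Φ(1.6/√t) = 1 − Φ(1.6/√1.86) = 1 − Φ(1.1732) ≈ 0.12036. Doubling: P(τ_{1.6} ≤ 1.86) ≈ 2 · 0.12036 = 0.24072 ≈ 0.2407.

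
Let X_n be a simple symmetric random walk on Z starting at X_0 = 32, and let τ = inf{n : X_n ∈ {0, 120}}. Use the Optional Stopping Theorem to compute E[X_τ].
E[X_τ] = 32

X_n is a martingale and τ is a bounded-mean stopping time (indeed τ is finite a.s. with bounded expectation since the walk is in a bounded region). By the OST, E[X_τ] = E[X_0] = 32. Equivalently: E[X_τ] = 120 · P(hit 120 first) + 0 · P(hit 0 first) = 120 · (32/120) = 32.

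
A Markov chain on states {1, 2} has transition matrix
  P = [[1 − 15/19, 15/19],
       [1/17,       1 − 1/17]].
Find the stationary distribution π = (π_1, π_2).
π_1 = 19/274, π_2 = 255/274

Solve πP = π with π_1 + π_2 = 1. From πP = π: π_1 · (1 − 15/19) + π_2 · 1/17 = π_1 ⇒ π_2 · 1/17 = π_1 · 15/19 ⇒ π_2/π_1 = (15/19)/(1/17) = 255/19. Together with π_1 + π_2 = 1:
  π_1 = (1/17)/(15/19 + 1/17) = (1/17)/(274/323) = 19/274,
  π_2 = (15/19)/(15/19 + 1/17) = (15/19)/(274/323) = 255/274.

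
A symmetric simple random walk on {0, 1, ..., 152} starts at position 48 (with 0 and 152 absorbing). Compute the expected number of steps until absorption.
E[τ | X_0 = 48] = 4992

Let v_k = E[τ | X_0 = k]. Boundary: v_0 = v_152 = 0. Recurrence: v_k = 1 + (v_{k-1} + v_{k+1})/2 for 1 ≤ k ≤ 151. The particular solution to v_k − (v_{k-1} + v_{k+1})/2 = 1 is v_k = −k^2. Adding homogeneous solution A + B k and matching boundaries gives v_k = k (152 − k). Substituting k = 48: v_48 = 48 · 104 = 4992.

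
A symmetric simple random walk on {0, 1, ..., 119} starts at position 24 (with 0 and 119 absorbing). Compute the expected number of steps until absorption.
E[τ | X_0 = 24] = 2280

Let v_k = E[τ | X_0 = k]. Boundary: v_0 = v_119 = 0. Recurrence: v_k = 1 + (v_{k-1} + v_{k+1})/2 for 1 ≤ k ≤ 118. The particular solution to v_k − (v_{k-1} + v_{k+1})/2 = 1 is v_k = −k^2. Adding homogeneous solution A + B k and matching boundaries gives v_k = k (119 − k). Substituting k = 24: v_24 = 24 · 95 = 2280.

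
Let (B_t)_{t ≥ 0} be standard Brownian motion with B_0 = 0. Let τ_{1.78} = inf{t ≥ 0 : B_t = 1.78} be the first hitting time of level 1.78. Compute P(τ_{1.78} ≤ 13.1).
P(τ_{1.78} ≤ 13.1) = 2(1 − Φ(1.78/√13.1)) = 2(1 − Φ(0.4918)) ≈ 0.6229

By the reflection principle for standard BM, P(τ_b ≤ t) = 2 · P(B_t ≥ b). Since B_t ~ N(0, t), P(B_t ≥ 1.78) = 1 − Φ(1.78/√t) = 1 − Φ(1.78/√13.1) = 1 − Φ(0.4918) ≈ 0.31143. Doubling: P(τ_{1.78} ≤ 13.1) ≈ 2 · 0.31143 = 0.62286 ≈ 0.6229.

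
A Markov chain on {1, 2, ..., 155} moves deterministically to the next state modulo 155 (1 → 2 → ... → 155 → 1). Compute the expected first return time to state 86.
E[T_86 | X_0 = 86] = 155

The chain cycles deterministically, so starting at state 86 it returns in exactly 155 steps. Equivalently, the stationary distribution is uniform π_j = 1/155 for every state j, so by Kac's formula E[T_86] = 1/π_86 = 155.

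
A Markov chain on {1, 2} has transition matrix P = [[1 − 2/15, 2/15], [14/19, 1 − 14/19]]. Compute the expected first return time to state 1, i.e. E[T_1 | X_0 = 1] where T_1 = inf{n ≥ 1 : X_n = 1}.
E[T_1 | X_0 = 1] = 1/π_1 = 124/105

For an irreducible recurrent Markov chain with stationary distribution π, E[T_i | X_0 = i] = 1/π_i (Kac's formula). Here π_1 = (14/19)/(2/15 + 14/19) = (14/19)/(248/285) = 105/124, so E[T_1 | X_0 = 1] = 1/π_1 = (2/15 + 14/19)/(14/19) = (248/285)/(14/19) = 124/105.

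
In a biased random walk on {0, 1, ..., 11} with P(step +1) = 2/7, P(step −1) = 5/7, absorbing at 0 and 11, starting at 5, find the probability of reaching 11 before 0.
P(hit 11 before 0) = (1 − (5/2)^5) / (1 − (5/2)^11) = 65984/16275359

Let u_k denote P(reach 11 before 0 | start at k). Boundary: u_0 = 0, u_11 = 1. Recurrence: u_k = 2/7·u_{k+1} + 5/7·u_{k-1} for 1 ≤ k ≤ 10. Try u_k = A + B·r^k with r = q/p = (5/7)/(2/7) = 5/2. Substitution satisfies the recurrence; boundary conditions give:
  u_k = (1 − r^k) / (1 − r^N) = (1 − (5/2)^5) / (1 − (5/2)^11) = 65984/16275359.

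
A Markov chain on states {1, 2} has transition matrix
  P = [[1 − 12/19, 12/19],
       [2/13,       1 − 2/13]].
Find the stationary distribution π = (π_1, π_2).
π_1 = 19/97, π_2 = 78/97

Solve πP = π with π_1 + π_2 = 1. From πP = π: π_1 · (1 − 12/19) + π_2 · 2/13 = π_1 ⇒ π_2 · 2/13 = π_1 · 12/19 ⇒ π_2/π_1 = (12/19)/(2/13) = 78/19. Together with π_1 + π_2 = 1:
  π_1 = (2/13)/(12/19 + 2/13) = (2/13)/(194/247) = 19/97,
  π_2 = (12/19)/(12/19 + 2/13) = (12/19)/(194/247) = 78/97.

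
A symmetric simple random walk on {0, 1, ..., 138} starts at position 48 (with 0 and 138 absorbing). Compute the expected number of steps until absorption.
E[τ | X_0 = 48] = 4320

Let v_k = E[τ | X_0 = k]. Boundary: v_0 = v_138 = 0. Recurrence: v_k = 1 + (v_{k-1} + v_{k+1})/2 for 1 ≤ k ≤ 137. The particular solution to v_k − (v_{k-1} + v_{k+1})/2 = 1 is v_k = −k^2. Adding homogeneous solution A + B k and matching boundaries gives v_k = k (138 − k). Substituting k = 48: v_48 = 48 · 90 = 4320.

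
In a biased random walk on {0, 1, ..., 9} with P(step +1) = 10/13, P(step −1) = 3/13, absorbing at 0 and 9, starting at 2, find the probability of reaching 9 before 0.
P(hit 9 before 0) = (1 − (3/10)^2) / (1 − (3/10)^9) = 130000000/142854331

Let u_k denote P(reach 9 before 0 | start at k). Boundary: u_0 = 0, u_9 = 1. Recurrence: u_k = 10/13·u_{k+1} + 3/13·u_{k-1} for 1 ≤ k ≤ 8. Try u_k = A + B·r^k with r = q/p = (3/13)/(10/13) = 3/10. Substitution satisfies the recurrence; boundary conditions give:
  u_k = (1 − r^k) / (1 − r^N) = (1 − (3/10)^2) / (1 − (3/10)^9) = 130000000/142854331.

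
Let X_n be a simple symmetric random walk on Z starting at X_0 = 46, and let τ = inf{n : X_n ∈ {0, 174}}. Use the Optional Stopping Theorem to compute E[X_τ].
E[X_τ] = 46

X_n is a martingale and τ is a bounded-mean stopping time (indeed τ is finite a.s. with bounded expectation since the walk is in a bounded region). By the OST, E[X_τ] = E[X_0] = 46. Equivalently: E[X_τ] = 174 · P(hit 174 first) + 0 · P(hit 0 first) = 174 · (46/174) = 46.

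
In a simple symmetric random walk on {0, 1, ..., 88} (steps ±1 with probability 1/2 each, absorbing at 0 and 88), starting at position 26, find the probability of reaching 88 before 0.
P(hit 88 before 0) = 26/88 = 13/44

Let u_k = P(hit 88 before 0 | start at k). Then u_0 = 0, u_88 = 1, and u_k = u_{k-1}/2 + u_{k+1}/2 for 1 ≤ k ≤ 87. This harmonic recurrence is solved by u_k = k/88, giving u_26 = 26/88 = 13/44.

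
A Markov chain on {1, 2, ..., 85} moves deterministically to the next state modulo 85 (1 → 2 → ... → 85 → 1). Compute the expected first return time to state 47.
E[T_47 | X_0 = 47] = 85

The chain cycles deterministically, so starting at state 47 it returns in exactly 85 steps. Equivalently, the stationary distribution is uniform π_j = 1/85 for every state j, so by Kac's formula E[T_47] = 1/π_47 = 85.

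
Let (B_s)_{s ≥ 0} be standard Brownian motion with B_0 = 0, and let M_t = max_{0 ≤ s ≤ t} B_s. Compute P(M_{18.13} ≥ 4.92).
P(M_{18.13} ≥ 4.92) = 2·P(B_{18.13} ≥ 4.92) = 2(1 − Φ(4.92/√18.13)) ≈ 0.2479

By the reflection principle for Brownian motion, P(M_t ≥ a) = 2 · P(B_t ≥ a) for a ≥ 0. Since B_t ~ N(0, t), P(B_t ≥ 4.92) = 1 − Φ(4.92/√t) = 1 − Φ(4.92/√18.13) = 1 − Φ(1.1555). So
  P(M_{18.13} ≥ 4.92) = 2(1 − Φ(1.1555)) ≈ 0.2479.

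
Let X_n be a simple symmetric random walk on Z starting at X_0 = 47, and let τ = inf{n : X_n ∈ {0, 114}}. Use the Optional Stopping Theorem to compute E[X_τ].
E[X_τ] = 47

X_n is a martingale and τ is a bounded-mean stopping time (indeed τ is finite a.s. with bounded expectation since the walk is in a bounded region). By the OST, E[X_τ] = E[X_0] = 47. Equivalently: E[X_τ] = 114 · P(hit 114 first) + 0 · P(hit 0 first) = 114 · (47/114) = 47.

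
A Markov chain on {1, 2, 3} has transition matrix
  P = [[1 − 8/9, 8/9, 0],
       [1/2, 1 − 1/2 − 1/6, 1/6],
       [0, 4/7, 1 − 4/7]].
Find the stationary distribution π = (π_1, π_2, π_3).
π = (27/89, 48/89, 14/89)

This is a birth-death chain on three states, which satisfies detailed balance: π_1 · P_{12} = π_2 · P_{21} and π_2 · P_{23} = π_3 · P_{32}.
From π_1 · 8/9 = π_2 · 1/2: π_2/π_1 = (8/9)/(1/2) = 16/9.
From π_2 · 1/6 = π_3 · 4/7: π_3/π_2 = (1/6)/(4/7) = 7/24.
Take π_1 proportional to 1; then unnormalized π = (1, 16/9, 14/27). Normalize by dividing by the sum 89/27:
  π = (27/89, 48/89, 14/89).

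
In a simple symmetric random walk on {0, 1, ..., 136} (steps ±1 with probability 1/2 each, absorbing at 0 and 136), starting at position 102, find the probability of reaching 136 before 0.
P(hit 136 before 0) = 102/136 = 3/4

Let u_k = P(hit 136 before 0 | start at k). Then u_0 = 0, u_136 = 1, and u_k = u_{k-1}/2 + u_{k+1}/2 for 1 ≤ k ≤ 135. This harmonic recurrence is solved by u_k = k/136, giving u_102 = 102/136 = 3/4.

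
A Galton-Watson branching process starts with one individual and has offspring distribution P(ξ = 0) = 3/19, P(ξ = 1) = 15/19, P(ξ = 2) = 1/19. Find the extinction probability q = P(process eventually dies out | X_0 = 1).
q = 1

Mean offspring μ = 0·3/19 + 1·15/19 + 2·1/19 = 17/19 ≤ 1. For μ ≤ 1 with offspring not concentrated at 1, the Galton-Watson process goes extinct almost surely, so q = 1.
(Algebraic check: The pgf is f(s) = 3/19 + 15/19·s + 1/19·s². The extinction probability q is the smallest fixed point of f in [0, 1]. Setting s = f(s):
  1/19·s² + (15/19 − 1)·s + 3/19 = 0
  1/19·s² − (3/19 + 1/19)·s + 3/19 = 0
which factors as (s − 1)·(1/19·s − 3/19) = 0, giving roots s = 1 and s = (3/19)/(1/19) = 3. Since 3 ≥ 1, the smallest root in [0, 1] is s = 1.)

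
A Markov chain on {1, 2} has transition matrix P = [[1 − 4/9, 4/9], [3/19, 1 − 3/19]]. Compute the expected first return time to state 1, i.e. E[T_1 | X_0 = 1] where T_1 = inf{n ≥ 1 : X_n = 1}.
E[T_1 | X_0 = 1] = 1/π_1 = 103/27

For an irreducible recurrent Markov chain with stationary distribution π, E[T_i | X_0 = i] = 1/π_i (Kac's formula). Here π_1 = (3/19)/(4/9 + 3/19) = (3/19)/(103/171) = 27/103, so E[T_1 | X_0 = 1] = 1/π_1 = (4/9 + 3/19)/(3/19) = (103/171)/(3/19) = 103/27.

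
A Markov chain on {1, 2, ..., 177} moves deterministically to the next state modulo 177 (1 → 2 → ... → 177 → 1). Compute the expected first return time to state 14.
E[T_14 | X_0 = 14] = 177

The chain cycles deterministically, so starting at state 14 it returns in exactly 177 steps. Equivalently, the stationary distribution is uniform π_j = 1/177 for every state j, so by Kac's formula E[T_14] = 1/π_14 = 177.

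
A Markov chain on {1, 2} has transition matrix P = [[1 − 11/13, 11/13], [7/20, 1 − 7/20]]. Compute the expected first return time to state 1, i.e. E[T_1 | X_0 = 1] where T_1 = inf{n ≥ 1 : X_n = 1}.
E[T_1 | X_0 = 1] = 1/π_1 = 311/91

For an irreducible recurrent Markov chain with stationary distribution π, E[T_i | X_0 = i] = 1/π_i (Kac's formula). Here π_1 = (7/20)/(11/13 + 7/20) = (7/20)/(311/260) = 91/311, so E[T_1 | X_0 = 1] = 1/π_1 = (11/13 + 7/20)/(7/20) = (311/260)/(7/20) = 311/91.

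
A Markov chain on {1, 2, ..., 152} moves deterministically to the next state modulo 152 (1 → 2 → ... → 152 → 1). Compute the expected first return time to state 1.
E[T_1 | X_0 = 1] = 152

The chain cycles deterministically, so starting at state 1 it returns in exactly 152 steps. Equivalently, the stationary distribution is uniform π_j = 1/152 for every state j, so by Kac's formula E[T_1] = 1/π_1 = 152.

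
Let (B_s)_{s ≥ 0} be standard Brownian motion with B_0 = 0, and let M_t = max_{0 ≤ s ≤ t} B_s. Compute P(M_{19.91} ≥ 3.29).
P(M_{19.91} ≥ 3.29) = 2·P(B_{19.91} ≥ 3.29) = 2(1 − Φ(3.29/√19.91)) ≈ 0.4609

By the reflection principle for Brownian motion, P(M_t ≥ a) = 2 · P(B_t ≥ a) for a ≥ 0. Since B_t ~ N(0, t), P(B_t ≥ 3.29) = 1 − Φ(3.29/√t) = 1 − Φ(3.29/√19.91) = 1 − Φ(0.7373). So
  P(M_{19.91} ≥ 3.29) = 2(1 − Φ(0.7373)) ≈ 0.4609.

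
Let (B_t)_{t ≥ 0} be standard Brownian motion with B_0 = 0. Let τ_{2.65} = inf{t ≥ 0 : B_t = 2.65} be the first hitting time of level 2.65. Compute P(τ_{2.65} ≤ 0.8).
P(τ_{2.65} ≤ 0.8) = 2(1 − Φ(2.65/√0.8)) = 2(1 − Φ(2.9628)) ≈ 0.0030

By the reflection principle for standard BM, P(τ_b ≤ t) = 2 · P(B_t ≥ b). Since B_t ~ N(0, t), P(B_t ≥ 2.65) = 1 − Φ(2.65/√t) = 1 − Φ(2.65/√0.8) = 1 − Φ(2.9628) ≈ 0.00152. Doubling: P(τ_{2.65} ≤ 0.8) ≈ 2 · 0.00152 = 0.00304 ≈ 0.0030.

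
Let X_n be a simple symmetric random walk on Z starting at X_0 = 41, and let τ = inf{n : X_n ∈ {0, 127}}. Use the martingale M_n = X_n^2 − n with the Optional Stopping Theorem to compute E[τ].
E[τ] = 3526

M_n = X_n^2 − n is a martingale (since E[X_{n+1}^2 | F_n] = X_n^2 + 1). By OST (τ has finite mean in a bounded region), E[M_τ] = E[M_0] = X_0^2 − 0 = 41^2 = 1681. Also E[M_τ] = E[X_τ^2] − E[τ]. The walk exits at 0 or 127, with P(hit 127 first) = 41/127, so E[X_τ^2] = 127^2 · 41/127 + 0 = 5207. Thus E[τ] = E[X_τ^2] − E[M_τ] = 5207 − 1681 = 3526 = 41(127 − 41) = 3526.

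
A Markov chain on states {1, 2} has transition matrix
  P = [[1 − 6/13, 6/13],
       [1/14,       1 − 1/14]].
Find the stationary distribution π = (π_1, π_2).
π_1 = 13/97, π_2 = 84/97

Solve πP = π with π_1 + π_2 = 1. From πP = π: π_1 · (1 − 6/13) + π_2 · 1/14 = π_1 ⇒ π_2 · 1/14 = π_1 · 6/13 ⇒ π_2/π_1 = (6/13)/(1/14) = 84/13. Together with π_1 + π_2 = 1:
  π_1 = (1/14)/(6/13 + 1/14) = (1/14)/(97/182) = 13/97,
  π_2 = (6/13)/(6/13 + 1/14) = (6/13)/(97/182) = 84/97.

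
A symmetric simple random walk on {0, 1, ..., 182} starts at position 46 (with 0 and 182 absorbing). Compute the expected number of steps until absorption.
E[τ | X_0 = 46] = 6256

Let v_k = E[τ | X_0 = k]. Boundary: v_0 = v_182 = 0. Recurrence: v_k = 1 + (v_{k-1} + v_{k+1})/2 for 1 ≤ k ≤ 181. The particular solution to v_k − (v_{k-1} + v_{k+1})/2 = 1 is v_k = −k^2. Adding homogeneous solution A + B k and matching boundaries gives v_k = k (182 − k). Substituting k = 46: v_46 = 46 · 136 = 6256.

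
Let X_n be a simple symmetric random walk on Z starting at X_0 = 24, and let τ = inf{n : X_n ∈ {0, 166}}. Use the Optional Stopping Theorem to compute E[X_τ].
E[X_τ] = 24

X_n is a martingale and τ is a bounded-mean stopping time (indeed τ is finite a.s. with bounded expectation since the walk is in a bounded region). By the OST, E[X_τ] = E[X_0] = 24. Equivalently: E[X_τ] = 166 · P(hit 166 first) + 0 · P(hit 0 first) = 166 · (24/166) = 24.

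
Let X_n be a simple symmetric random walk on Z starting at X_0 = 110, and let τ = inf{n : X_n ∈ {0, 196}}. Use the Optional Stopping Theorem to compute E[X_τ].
E[X_τ] = 110

X_n is a martingale and τ is a bounded-mean stopping time (indeed τ is finite a.s. with bounded expectation since the walk is in a bounded region). By the OST, E[X_τ] = E[X_0] = 110. Equivalently: E[X_τ] = 196 · P(hit 196 first) + 0 · P(hit 0 first) = 196 · (110/196) = 110.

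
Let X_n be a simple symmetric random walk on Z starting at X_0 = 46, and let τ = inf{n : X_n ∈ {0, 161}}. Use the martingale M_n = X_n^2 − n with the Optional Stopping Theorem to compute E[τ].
E[τ] = 5290

M_n = X_n^2 − n is a martingale (since E[X_{n+1}^2 | F_n] = X_n^2 + 1). By OST (τ has finite mean in a bounded region), E[M_τ] = E[M_0] = X_0^2 − 0 = 46^2 = 2116. Also E[M_τ] = E[X_τ^2] − E[τ]. The walk exits at 0 or 161, with P(hit 161 first) = 46/161, so E[X_τ^2] = 161^2 · 46/161 + 0 = 7406. Thus E[τ] = E[X_τ^2] − E[M_τ] = 7406 − 2116 = 5290 = 46(161 − 46) = 5290.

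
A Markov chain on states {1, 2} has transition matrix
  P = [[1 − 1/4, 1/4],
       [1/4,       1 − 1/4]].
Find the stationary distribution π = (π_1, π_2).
π_1 = 1/2, π_2 = 1/2

Solve πP = π with π_1 + π_2 = 1. From πP = π: π_1 · (1 − 1/4) + π_2 · 1/4 = π_1 ⇒ π_2 · 1/4 = π_1 · 1/4 ⇒ π_2/π_1 = (1/4)/(1/4) = 1. Together with π_1 + π_2 = 1:
  π_1 = (1/4)/(1/4 + 1/4) = (1/4)/(1/2) = 1/2,
  π_2 = (1/4)/(1/4 + 1/4) = (1/4)/(1/2) = 1/2.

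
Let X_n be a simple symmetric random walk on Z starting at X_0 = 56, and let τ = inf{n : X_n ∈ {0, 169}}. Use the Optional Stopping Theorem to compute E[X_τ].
E[X_τ] = 56

X_n is a martingale and τ is a bounded-mean stopping time (indeed τ is finite a.s. with bounded expectation since the walk is in a bounded region). By the OST, E[X_τ] = E[X_0] = 56. Equivalently: E[X_τ] = 169 · P(hit 169 first) + 0 · P(hit 0 first) = 169 · (56/169) = 56.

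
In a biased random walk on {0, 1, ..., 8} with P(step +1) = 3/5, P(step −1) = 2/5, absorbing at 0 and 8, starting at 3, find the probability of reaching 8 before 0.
P(hit 8 before 0) = (1 − (2/3)^3) / (1 − (2/3)^8) = 4617/6305

Let u_k denote P(reach 8 before 0 | start at k). Boundary: u_0 = 0, u_8 = 1. Recurrence: u_k = 3/5·u_{k+1} + 2/5·u_{k-1} for 1 ≤ k ≤ 7. Try u_k = A + B·r^k with r = q/p = (2/5)/(3/5) = 2/3. Substitution satisfies the recurrence; boundary conditions give:
  u_k = (1 − r^k) / (1 − r^N) = (1 − (2/3)^3) / (1 − (2/3)^8) = 4617/6305.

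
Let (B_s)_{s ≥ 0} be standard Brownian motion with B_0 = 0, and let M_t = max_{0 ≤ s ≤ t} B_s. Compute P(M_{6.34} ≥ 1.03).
P(M_{6.34} ≥ 1.03) = 2·P(B_{6.34} ≥ 1.03) = 2(1 − Φ(1.03/√6.34)) ≈ 0.6825

By the reflection principle for Brownian motion, P(M_t ≥ a) = 2 · P(B_t ≥ a) for a ≥ 0. Since B_t ~ N(0, t), P(B_t ≥ 1.03) = 1 − Φ(1.03/√t) = 1 − Φ(1.03/√6.34) = 1 − Φ(0.4091). So
  P(M_{6.34} ≥ 1.03) = 2(1 − Φ(0.4091)) ≈ 0.6825.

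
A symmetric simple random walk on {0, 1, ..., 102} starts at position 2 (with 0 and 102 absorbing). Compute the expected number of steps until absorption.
E[τ | X_0 = 2] = 200

Let v_k = E[τ | X_0 = k]. Boundary: v_0 = v_102 = 0. Recurrence: v_k = 1 + (v_{k-1} + v_{k+1})/2 for 1 ≤ k ≤ 101. The particular solution to v_k − (v_{k-1} + v_{k+1})/2 = 1 is v_k = −k^2. Adding homogeneous solution A + B k and matching boundaries gives v_k = k (102 − k). Substituting k = 2: v_2 = 2 · 100 = 200.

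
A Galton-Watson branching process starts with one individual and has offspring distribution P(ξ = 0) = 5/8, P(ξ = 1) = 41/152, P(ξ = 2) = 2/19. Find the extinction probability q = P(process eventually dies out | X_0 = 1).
q = 1

Mean offspring μ = 0·5/8 + 1·41/152 + 2·2/19 = 73/152 ≤ 1. For μ ≤ 1 with offspring not concentrated at 1, the Galton-Watson process goes extinct almost surely, so q = 1.
(Algebraic check: The pgf is f(s) = 5/8 + 41/152·s + 2/19·s². The extinction probability q is the smallest fixed point of f in [0, 1]. Setting s = f(s):
  2/19·s² + (41/152 − 1)·s + 5/8 = 0
  2/19·s² − (5/8 + 2/19)·s + 5/8 = 0
which factors as (s − 1)·(2/19·s − 5/8) = 0, giving roots s = 1 and s = (5/8)/(2/19) = 95/16. Since 95/16 ≥ 1, the smallest root in [0, 1] is s = 1.)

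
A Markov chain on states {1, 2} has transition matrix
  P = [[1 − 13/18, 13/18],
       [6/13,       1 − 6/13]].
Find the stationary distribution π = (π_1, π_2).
π_1 = 108/277, π_2 = 169/277

Solve πP = π with π_1 + π_2 = 1. From πP = π: π_1 · (1 − 13/18) + π_2 · 6/13 = π_1 ⇒ π_2 · 6/13 = π_1 · 13/18 ⇒ π_2/π_1 = (13/18)/(6/13) = 169/108. Together with π_1 + π_2 = 1:
  π_1 = (6/13)/(13/18 + 6/13) = (6/13)/(277/234) = 108/277,
  π_2 = (13/18)/(13/18 + 6/13) = (13/18)/(277/234) = 169/277.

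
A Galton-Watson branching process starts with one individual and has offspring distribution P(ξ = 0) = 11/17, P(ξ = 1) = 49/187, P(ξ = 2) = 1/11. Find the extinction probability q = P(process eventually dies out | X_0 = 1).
q = 1

Mean offspring μ = 0·11/17 + 1·49/187 + 2·1/11 = 83/187 ≤ 1. For μ ≤ 1 with offspring not concentrated at 1, the Galton-Watson process goes extinct almost surely, so q = 1.
(Algebraic check: The pgf is f(s) = 11/17 + 49/187·s + 1/11·s². The extinction probability q is the smallest fixed point of f in [0, 1]. Setting s = f(s):
  1/11·s² + (49/187 − 1)·s + 11/17 = 0
  1/11·s² − (11/17 + 1/11)·s + 11/17 = 0
which factors as (s − 1)·(1/11·s − 11/17) = 0, giving roots s = 1 and s = (11/17)/(1/11) = 121/17. Since 121/17 ≥ 1, the smallest root in [0, 1] is s = 1.)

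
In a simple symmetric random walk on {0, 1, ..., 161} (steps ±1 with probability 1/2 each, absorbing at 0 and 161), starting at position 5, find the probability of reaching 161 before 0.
P(hit 161 before 0) = 5/161

Let u_k = P(hit 161 before 0 | start at k). Then u_0 = 0, u_161 = 1, and u_k = u_{k-1}/2 + u_{k+1}/2 for 1 ≤ k ≤ 160. This harmonic recurrence is solved by u_k = k/161, giving u_5 = 5/161.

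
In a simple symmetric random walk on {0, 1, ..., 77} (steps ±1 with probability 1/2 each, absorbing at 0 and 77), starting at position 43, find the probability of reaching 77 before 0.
P(hit 77 before 0) = 43/77

Let u_k = P(hit 77 before 0 | start at k). Then u_0 = 0, u_77 = 1, and u_k = u_{k-1}/2 + u_{k+1}/2 for 1 ≤ k ≤ 76. This harmonic recurrence is solved by u_k = k/77, giving u_43 = 43/77.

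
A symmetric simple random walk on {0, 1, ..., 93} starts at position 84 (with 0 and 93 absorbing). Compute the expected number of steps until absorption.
E[τ | X_0 = 84] = 756

Let v_k = E[τ | X_0 = k]. Boundary: v_0 = v_93 = 0. Recurrence: v_k = 1 + (v_{k-1} + v_{k+1})/2 for 1 ≤ k ≤ 92. The particular solution to v_k − (v_{k-1} + v_{k+1})/2 = 1 is v_k = −k^2. Adding homogeneous solution A + B k and matching boundaries gives v_k = k (93 − k). Substituting k = 84: v_84 = 84 · 9 = 756.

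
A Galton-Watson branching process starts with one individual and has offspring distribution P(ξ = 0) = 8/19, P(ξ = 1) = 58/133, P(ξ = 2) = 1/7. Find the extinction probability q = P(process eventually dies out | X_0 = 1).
q = 1

Mean offspring μ = 0·8/19 + 1·58/133 + 2·1/7 = 96/133 ≤ 1. For μ ≤ 1 with offspring not concentrated at 1, the Galton-Watson process goes extinct almost surely, so q = 1.
(Algebraic check: The pgf is f(s) = 8/19 + 58/133·s + 1/7·s². The extinction probability q is the smallest fixed point of f in [0, 1]. Setting s = f(s):
  1/7·s² + (58/133 − 1)·s + 8/19 = 0
  1/7·s² − (8/19 + 1/7)·s + 8/19 = 0
which factors as (s − 1)·(1/7·s − 8/19) = 0, giving roots s = 1 and s = (8/19)/(1/7) = 56/19. Since 56/19 ≥ 1, the smallest root in [0, 1] is s = 1.)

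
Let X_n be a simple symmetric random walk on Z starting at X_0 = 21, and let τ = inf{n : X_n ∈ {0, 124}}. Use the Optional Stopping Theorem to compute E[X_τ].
E[X_τ] = 21

X_n is a martingale and τ is a bounded-mean stopping time (indeed τ is finite a.s. with bounded expectation since the walk is in a bounded region). By the OST, E[X_τ] = E[X_0] = 21. Equivalently: E[X_τ] = 124 · P(hit 124 first) + 0 · P(hit 0 first) = 124 · (21/124) = 21.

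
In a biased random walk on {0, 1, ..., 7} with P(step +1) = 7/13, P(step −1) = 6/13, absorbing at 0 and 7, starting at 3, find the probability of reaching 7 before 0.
P(hit 7 before 0) = (1 − (6/7)^3) / (1 − (6/7)^7) = 304927/543607

Let u_k denote P(reach 7 before 0 | start at k). Boundary: u_0 = 0, u_7 = 1. Recurrence: u_k = 7/13·u_{k+1} + 6/13·u_{k-1} for 1 ≤ k ≤ 6. Try u_k = A + B·r^k with r = q/p = (6/13)/(7/13) = 6/7. Substitution satisfies the recurrence; boundary conditions give:
  u_k = (1 − r^k) / (1 − r^N) = (1 − (6/7)^3) / (1 − (6/7)^7) = 304927/543607.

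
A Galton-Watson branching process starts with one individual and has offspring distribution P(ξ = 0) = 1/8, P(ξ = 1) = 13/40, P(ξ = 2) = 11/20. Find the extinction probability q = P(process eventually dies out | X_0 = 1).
q = 5/22

The pgf is f(s) = 1/8 + 13/40·s + 11/20·s². The extinction probability q is the smallest fixed point of f in [0, 1]. Setting s = f(s):
  11/20·s² + (13/40 − 1)·s + 1/8 = 0
  11/20·s² − (1/8 + 11/20)·s + 1/8 = 0
which factors as (s − 1)·(11/20·s − 1/8) = 0, giving roots s = 1 and s = (1/8)/(11/20) = 5/22.
Mean offspring μ = 13/40 + 2·11/20 = 57/40 > 1 (supercritical), so q < 1. The extinction probability is the smaller root: q = (1/8)/(11/20) = 5/22.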